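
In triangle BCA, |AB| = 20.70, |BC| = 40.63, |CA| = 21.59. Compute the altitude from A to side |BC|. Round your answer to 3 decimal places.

5.865

Semiperimeter s = (21.59 + 20.7 + 40.63)/2 = 41.46.
Heron's formula: area = √(41.46·19.87·20.76·0.83) ≈ 119.14.
The altitude from A has length 2·area/|BC| ≈ 5.8647.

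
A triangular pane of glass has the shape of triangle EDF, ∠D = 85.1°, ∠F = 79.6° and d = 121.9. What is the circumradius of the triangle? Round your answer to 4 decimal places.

61.1736

The third angle is ∠E = 180° − ∠D − ∠F = 15.30°.
Law of sines: e = d·sin E/sin D ≈ 32.284.
Law of sines: f = d·sin F/sin D ≈ 120.34.
Circumradius = d/(2 sin D) ≈ 61.174.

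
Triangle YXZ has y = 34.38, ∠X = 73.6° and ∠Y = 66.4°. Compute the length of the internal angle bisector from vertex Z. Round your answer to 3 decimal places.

The third angle is ∠Z = 180° − ∠Y − ∠X = 40.00°.
Law of sines: x = y·sin X/sin Y ≈ 35.991.
Law of sines: z = y·sin Z/sin Y ≈ 24.116.
The bisector from Z has length 2·y·x·cos(∠Z/2)/(y+x) ≈ 33.046.

t_Z ≈ 33.046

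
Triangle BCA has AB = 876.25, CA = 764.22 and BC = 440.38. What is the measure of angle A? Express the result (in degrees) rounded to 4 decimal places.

30.1666

By the law of cosines, cos A = (CA² + AB² − BC²) / (2·CA·AB) ≈ 0.86457, so ∠A ≈ 30.17°.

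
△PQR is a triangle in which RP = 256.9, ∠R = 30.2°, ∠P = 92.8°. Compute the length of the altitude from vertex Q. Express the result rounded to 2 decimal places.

h_Q ≈ 153.90

The third angle is ∠Q = 180° − ∠R − ∠P = 57.00°.
Law of sines: QR = RP·sin P/sin Q ≈ 305.95.
Law of sines: PQ = RP·sin R/sin Q ≈ 154.08.
Area = ½·RP·QR·sin R ≈ 19768.
The altitude from Q has length 2·area/RP ≈ 153.9.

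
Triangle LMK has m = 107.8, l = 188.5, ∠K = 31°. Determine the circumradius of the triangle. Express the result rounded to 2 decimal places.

By the law of cosines, k² = l² + m² − 2·l·m·cos K = 12317, so k ≈ 110.98.
Area = ½·l·m·sin K ≈ 5232.9.
Circumradius = k/(2 sin K) ≈ 107.74.

R ≈ 107.74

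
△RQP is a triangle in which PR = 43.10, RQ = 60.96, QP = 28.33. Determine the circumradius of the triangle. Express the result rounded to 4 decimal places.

By the law of cosines, cos R = (PR² + RQ² − QP²) / (2·PR·RQ) ≈ 0.90797, so ∠R ≈ 24.77°.
Circumradius = QP/(2 sin R) ≈ 33.803.

33.8034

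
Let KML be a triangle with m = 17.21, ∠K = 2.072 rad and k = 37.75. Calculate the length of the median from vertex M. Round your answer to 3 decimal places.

31.388

Law of sines: sin M = m·sin K/k ≈ 0.39982.
Since k ≥ m, only the acute value applies: ∠M ≈ 0.411 rad.
Then ∠L = π − ∠K − ∠M ≈ 0.658 rad.
Law of sines gives l = k·sin L/sin K ≈ 26.332.
Median from M: ½√(2·l² + 2·k² − m²) ≈ 31.388.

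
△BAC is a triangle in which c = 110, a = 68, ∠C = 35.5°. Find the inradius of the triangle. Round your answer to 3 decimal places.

Law of sines: sin A = a·sin C/c ≈ 0.35898.
Since c ≥ a, only the acute value applies: ∠A ≈ 21.04°.
Then ∠B = 180° − ∠C − ∠A ≈ 123.46°.
Law of sines gives b = c·sin B/sin C ≈ 158.03.
Area = ½·c·a·sin B ≈ 3120.1.
Semiperimeter s = (158.03+68+110)/2 = 168.01.
Inradius = area/s = 3120.1/168.01 ≈ 18.57.

18.570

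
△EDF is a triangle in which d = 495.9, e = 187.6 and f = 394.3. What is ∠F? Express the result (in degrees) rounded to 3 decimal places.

∠F ≈ 47.526°

By the law of cosines, cos F = (e² + d² − f²) / (2·e·d) ≈ 0.67525, so ∠F ≈ 47.53°.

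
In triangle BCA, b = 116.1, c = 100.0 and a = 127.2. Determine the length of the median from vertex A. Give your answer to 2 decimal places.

m_A ≈ 87.72

Median from A: ½√(2·b² + 2·c² − a²) ≈ 87.719.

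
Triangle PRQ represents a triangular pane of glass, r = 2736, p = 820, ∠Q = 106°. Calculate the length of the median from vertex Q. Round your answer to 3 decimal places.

m_Q ≈ 1315.418

By the law of cosines, q² = p² + r² − 2·p·r·cos Q = 9.3949e+06, so q ≈ 3065.1.
Median from Q: ½√(2·p² + 2·r² − q²) ≈ 1315.4.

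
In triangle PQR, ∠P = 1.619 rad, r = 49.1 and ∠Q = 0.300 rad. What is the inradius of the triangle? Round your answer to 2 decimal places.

The third angle is ∠R = π − ∠P − ∠Q = 1.223 rad.
Law of sines: p = r·sin P/sin R ≈ 52.174.
Law of sines: q = r·sin Q/sin R ≈ 15.436.
Area = ½·r·p·sin Q ≈ 378.52.
Semiperimeter s = (52.174+15.436+49.1)/2 = 58.355.
Inradius = area/s = 378.52/58.355 ≈ 6.4865.

6.49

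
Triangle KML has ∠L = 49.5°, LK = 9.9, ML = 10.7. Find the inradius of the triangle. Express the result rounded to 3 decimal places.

By the law of cosines, KM² = ML² + LK² − 2·ML·LK·cos L = 74.908, so KM ≈ 8.6549.
Area = ½·ML·LK·sin L ≈ 40.275.
Semiperimeter s = (10.7+9.9+8.6549)/2 = 14.627.
Inradius = area/s = 40.275/14.627 ≈ 2.7534.

2.753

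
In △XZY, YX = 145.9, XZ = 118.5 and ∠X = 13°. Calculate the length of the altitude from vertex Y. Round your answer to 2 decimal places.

32.82

By the law of cosines, ZY² = YX² + XZ² − 2·YX·XZ·cos X = 1637, so ZY ≈ 40.46.
Area = ½·YX·XZ·sin X ≈ 1944.6.
The altitude from Y has length 2·area/XZ ≈ 32.82.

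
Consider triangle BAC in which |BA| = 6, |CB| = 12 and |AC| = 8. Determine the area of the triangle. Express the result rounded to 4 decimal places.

Semiperimeter s = (8 + 12 + 6)/2 = 13.
Heron's formula: area = √(13·5·1·7) ≈ 21.331.

21.3307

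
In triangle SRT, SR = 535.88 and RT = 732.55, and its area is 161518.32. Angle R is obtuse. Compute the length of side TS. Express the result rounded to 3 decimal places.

From area = ½·SR·RT·sin R, we get sin R = 2·area/(SR·RT) ≈ 0.82290.
Taking the obtuse solution, ∠R ≈ 124.62°.
Law of cosines then gives TS ≈ 1126.9.

1126.894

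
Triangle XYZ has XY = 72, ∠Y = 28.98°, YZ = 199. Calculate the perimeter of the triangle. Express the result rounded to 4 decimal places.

By the law of cosines, ZX² = XY² + YZ² − 2·XY·YZ·cos Y = 19717, so ZX ≈ 140.42.
Semiperimeter s = (199+140.42+72)/2 = 205.71.
Perimeter = 199 + 140.42 + 72 = 411.42.

perimeter ≈ 411.4174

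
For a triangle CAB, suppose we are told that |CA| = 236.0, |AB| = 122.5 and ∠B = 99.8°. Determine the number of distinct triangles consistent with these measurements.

1

|AB|·sin B = 122.5·sin(99.8°) ≈ 120.7.
Since ∠B is not acute, a triangle exists only if |CA| > |AB|; here |CA| > |AB|, so there is exactly one triangle.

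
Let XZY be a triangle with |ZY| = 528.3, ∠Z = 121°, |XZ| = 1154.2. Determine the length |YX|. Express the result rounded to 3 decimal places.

By the law of cosines, |YX|² = |XZ|² + |ZY|² − 2·|XZ|·|ZY|·cos Z = 2.2394e+06, so |YX| ≈ 1496.5.

1496.456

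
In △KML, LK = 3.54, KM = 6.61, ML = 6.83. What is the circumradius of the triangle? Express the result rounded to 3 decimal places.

R ≈ 3.489

By the law of cosines, cos K = (LK² + KM² − ML²) / (2·LK·KM) ≈ 0.20459, so ∠K ≈ 78.19°.
Circumradius = ML/(2 sin K) ≈ 3.4888.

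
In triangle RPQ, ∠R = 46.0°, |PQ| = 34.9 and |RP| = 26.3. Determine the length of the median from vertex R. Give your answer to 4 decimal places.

Law of sines: sin Q = |RP|·sin R/|PQ| ≈ 0.54208.
Since |PQ| ≥ |RP|, only the acute value applies: ∠Q ≈ 32.83°.
Then ∠P = 180° − ∠R − ∠Q ≈ 101.17°.
Law of sines gives |QR| = |PQ|·sin P/sin R ≈ 47.597.
Median from R: ½√(2·|QR|² + 2·|RP|² − |PQ|²) ≈ 34.265.

m_R ≈ 34.2648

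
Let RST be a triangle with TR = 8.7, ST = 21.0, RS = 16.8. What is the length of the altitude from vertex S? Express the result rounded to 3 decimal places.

Semiperimeter s = (21 + 8.7 + 16.8)/2 = 23.25.
Heron's formula: area = √(23.25·2.25·14.55·6.45) ≈ 70.067.
The altitude from S has length 2·area/TR ≈ 16.107.

16.107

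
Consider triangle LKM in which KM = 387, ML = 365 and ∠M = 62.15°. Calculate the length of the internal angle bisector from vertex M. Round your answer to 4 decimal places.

By the law of cosines, LK² = KM² + ML² − 2·KM·ML·cos M = 1.5102e+05, so LK ≈ 388.61.
The bisector from M has length 2·KM·ML·cos(∠M/2)/(KM+ML) ≈ 321.77.

t_M ≈ 321.7655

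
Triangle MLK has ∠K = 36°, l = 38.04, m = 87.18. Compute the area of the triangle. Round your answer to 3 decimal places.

Area = ½·m·l·sin K ≈ 974.64.

area ≈ 974.644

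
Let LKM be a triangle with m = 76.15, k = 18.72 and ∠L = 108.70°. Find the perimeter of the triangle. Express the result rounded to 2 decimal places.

perimeter ≈ 178.91

By the law of cosines, l² = k² + m² − 2·k·m·cos L = 7063.3, so l ≈ 84.044.
Semiperimeter s = (84.044+18.72+76.15)/2 = 89.457.
Perimeter = 84.044 + 18.72 + 76.15 = 178.91.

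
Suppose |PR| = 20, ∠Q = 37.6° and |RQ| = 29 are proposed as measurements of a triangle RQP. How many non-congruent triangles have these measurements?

2

|RQ|·sin Q = 29·sin(37.6°) ≈ 17.69.
Since |RQ| sin Q < |PR| < |RQ| (17.69 < 20 < 29), two triangles exist.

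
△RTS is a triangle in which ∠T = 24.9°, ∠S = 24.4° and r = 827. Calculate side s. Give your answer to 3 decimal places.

450.629

The third angle is ∠R = 180° − ∠T − ∠S = 130.70°.
Law of sines: s = r·sin S/sin R ≈ 450.63.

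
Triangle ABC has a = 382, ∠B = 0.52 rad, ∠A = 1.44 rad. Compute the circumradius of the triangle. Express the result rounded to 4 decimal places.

R ≈ 192.6455

The third angle is ∠C = π − ∠A − ∠B = 1.182 rad.
Law of sines: b = a·sin B/sin A ≈ 191.44.
Law of sines: c = a·sin C/sin A ≈ 356.48.
Circumradius = a/(2 sin A) ≈ 192.65.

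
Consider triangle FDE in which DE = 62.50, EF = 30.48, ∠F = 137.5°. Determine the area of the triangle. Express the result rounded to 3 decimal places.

376.196

Law of sines: sin D = EF·sin F/DE ≈ 0.32947.
Since DE ≥ EF, only the acute value applies: ∠D ≈ 19.24°.
Then ∠E = 180° − ∠F − ∠D ≈ 23.26°.
Law of sines gives FD = DE·sin E/sin F ≈ 36.538.
Area = ½·DE·EF·sin E ≈ 376.2.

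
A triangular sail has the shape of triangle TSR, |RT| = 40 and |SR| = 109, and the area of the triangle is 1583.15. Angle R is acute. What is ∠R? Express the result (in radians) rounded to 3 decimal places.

From area = ½·|SR|·|RT|·sin R, we get sin R = 2·area/(|SR|·|RT|) ≈ 0.72622.
Taking the acute solution, ∠R ≈ 0.813 rad.

0.813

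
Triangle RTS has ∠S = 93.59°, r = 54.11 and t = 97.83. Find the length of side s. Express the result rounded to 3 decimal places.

By the law of cosines, s² = r² + t² − 2·r·t·cos S = 13162, so s ≈ 114.72.

114.724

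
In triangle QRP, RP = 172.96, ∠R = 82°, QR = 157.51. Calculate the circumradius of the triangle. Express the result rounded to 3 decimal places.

By the law of cosines, PQ² = QR² + RP² − 2·QR·RP·cos R = 47142, so PQ ≈ 217.12.
Area = ½·QR·RP·sin R ≈ 13489.
Circumradius = PQ/(2 sin R) ≈ 109.63.

109.627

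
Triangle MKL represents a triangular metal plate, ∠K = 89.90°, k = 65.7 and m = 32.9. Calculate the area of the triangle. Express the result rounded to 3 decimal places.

Law of sines: sin M = m·sin K/k ≈ 0.50076.
Since k ≥ m, only the acute value applies: ∠M ≈ 30.05°.
Then ∠L = 180° − ∠K − ∠M ≈ 60.05°.
Law of sines gives l = k·sin L/sin K ≈ 56.926.
Area = ½·k·m·sin L ≈ 936.44.

area ≈ 936.438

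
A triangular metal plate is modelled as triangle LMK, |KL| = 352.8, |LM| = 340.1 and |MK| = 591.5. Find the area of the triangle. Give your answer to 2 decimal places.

53353.60

Semiperimeter s = (591.5 + 352.8 + 340.1)/2 = 642.2.
Heron's formula: area = √(642.2·50.7·289.4·302.1) ≈ 53354.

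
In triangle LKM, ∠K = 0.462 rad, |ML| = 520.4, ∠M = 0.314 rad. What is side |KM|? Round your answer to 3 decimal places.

The third angle is ∠L = π − ∠K − ∠M = 2.366 rad.
Law of sines: |KM| = |ML|·sin L/sin K ≈ 817.75.

817.751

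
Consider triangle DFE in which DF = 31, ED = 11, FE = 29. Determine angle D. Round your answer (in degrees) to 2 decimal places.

69.31

By the law of cosines, cos D = (ED² + DF² − FE²) / (2·ED·DF) ≈ 0.35337, so ∠D ≈ 69.31°.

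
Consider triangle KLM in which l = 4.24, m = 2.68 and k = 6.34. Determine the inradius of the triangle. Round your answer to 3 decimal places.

0.643

Semiperimeter s = (6.34 + 4.24 + 2.68)/2 = 6.63.
Heron's formula: area = √(6.63·0.29·2.39·3.95) ≈ 4.2604.
Inradius = area/s = 4.2604/6.63 ≈ 0.6426.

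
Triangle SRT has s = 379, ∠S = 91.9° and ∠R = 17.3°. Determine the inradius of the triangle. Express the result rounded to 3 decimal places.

The third angle is ∠T = 180° − ∠S − ∠R = 70.80°.
Law of sines: r = s·sin R/sin S ≈ 112.77.
Law of sines: t = s·sin T/sin S ≈ 358.12.
Area = ½·s·r·sin T ≈ 20181.
Semiperimeter p = (379+112.77+358.12)/2 = 424.94.
Inradius = area/p = 20181/424.94 ≈ 47.491.

47.491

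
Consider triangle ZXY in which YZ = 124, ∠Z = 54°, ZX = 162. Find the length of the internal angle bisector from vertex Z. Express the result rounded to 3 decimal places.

125.165

By the law of cosines, XY² = YZ² + ZX² − 2·YZ·ZX·cos Z = 18005, so XY ≈ 134.18.
The bisector from Z has length 2·YZ·ZX·cos(∠Z/2)/(YZ+ZX) ≈ 125.16.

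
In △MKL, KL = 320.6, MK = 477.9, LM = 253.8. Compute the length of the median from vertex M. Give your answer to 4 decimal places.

Median from M: ½√(2·LM² + 2·MK² − KL²) ≈ 347.43.

347.4267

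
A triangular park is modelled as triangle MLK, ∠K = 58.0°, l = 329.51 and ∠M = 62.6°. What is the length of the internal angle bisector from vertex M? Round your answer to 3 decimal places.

The third angle is ∠L = 180° − ∠K − ∠M = 59.40°.
Law of sines: m = l·sin M/sin L ≈ 339.87.
Law of sines: k = l·sin K/sin L ≈ 324.65.
The bisector from M has length 2·l·k·cos(∠M/2)/(l+k) ≈ 279.46.

279.461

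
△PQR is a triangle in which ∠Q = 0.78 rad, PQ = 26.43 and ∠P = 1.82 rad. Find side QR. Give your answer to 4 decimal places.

49.6867

The third angle is ∠R = π − ∠P − ∠Q = 0.542 rad.
Law of sines: QR = PQ·sin P/sin R ≈ 49.687.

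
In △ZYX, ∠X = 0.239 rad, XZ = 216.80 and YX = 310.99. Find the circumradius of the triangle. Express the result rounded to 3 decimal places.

By the law of cosines, ZY² = YX² + XZ² − 2·YX·XZ·cos X = 12705, so ZY ≈ 112.72.
Area = ½·YX·XZ·sin X ≈ 7980.5.
Circumradius = ZY/(2 sin X) ≈ 238.07.

R ≈ 238.066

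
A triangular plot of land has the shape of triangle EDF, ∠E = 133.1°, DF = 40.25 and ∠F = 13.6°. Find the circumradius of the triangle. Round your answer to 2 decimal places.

R ≈ 27.56

The third angle is ∠D = 180° − ∠F − ∠E = 33.30°.
Law of sines: FE = DF·sin D/sin E ≈ 30.265.
Law of sines: ED = DF·sin F/sin E ≈ 12.962.
Circumradius = DF/(2 sin E) ≈ 27.562.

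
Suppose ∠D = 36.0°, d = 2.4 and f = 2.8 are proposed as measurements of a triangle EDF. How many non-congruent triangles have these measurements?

f·sin D = 2.8·sin(36.0°) ≈ 1.646.
Since f sin D < d < f (1.646 < 2.4 < 2.8), two triangles exist.

2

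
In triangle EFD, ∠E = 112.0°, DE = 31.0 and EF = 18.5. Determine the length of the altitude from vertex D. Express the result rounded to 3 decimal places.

h_D ≈ 28.743

By the law of cosines, FD² = DE² + EF² − 2·DE·EF·cos E = 1732.9, so FD ≈ 41.628.
Area = ½·DE·EF·sin E ≈ 265.87.
The altitude from D has length 2·area/EF ≈ 28.743.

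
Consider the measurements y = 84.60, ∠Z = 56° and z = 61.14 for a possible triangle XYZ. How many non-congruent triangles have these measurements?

0

y·sin Z = 84.60·sin(56°) ≈ 70.14.
Since z = 61.14 < 70.14 = y sin Z, no triangle exists.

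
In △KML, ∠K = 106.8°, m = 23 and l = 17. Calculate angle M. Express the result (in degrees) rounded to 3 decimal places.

By the law of cosines, k² = m² + l² − 2·m·l·cos K = 1044, so k ≈ 32.311.
Law of cosines again: cos M = (l² + k² − m²)/(2·l·k) ≈ 0.73187, so ∠M ≈ 42.96°.

42.957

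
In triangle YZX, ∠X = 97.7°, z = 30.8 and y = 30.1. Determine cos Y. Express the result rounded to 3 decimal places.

cos Y ≈ 0.760

By the law of cosines, x² = y² + z² − 2·y·z·cos X = 2103.1, so x ≈ 45.859.
Law of cosines again: cos Y = (z² + x² − y²)/(2·z·x) ≈ 0.75956, so ∠Y ≈ 40.57°.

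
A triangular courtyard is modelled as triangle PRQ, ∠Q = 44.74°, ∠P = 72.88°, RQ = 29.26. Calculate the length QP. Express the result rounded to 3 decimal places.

27.128

The third angle is ∠R = 180° − ∠Q − ∠P = 62.38°.
Law of sines: QP = RQ·sin R/sin P ≈ 27.128.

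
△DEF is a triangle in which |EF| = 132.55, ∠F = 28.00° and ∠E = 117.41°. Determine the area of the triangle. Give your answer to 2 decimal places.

The third angle is ∠D = 180° − ∠E − ∠F = 34.59°.
Law of sines: |FD| = |EF|·sin E/sin D ≈ 207.27.
Law of sines: |DE| = |EF|·sin F/sin D ≈ 109.62.
Area = ½·|EF|·|FD|·sin F ≈ 6449.2.

area ≈ 6449.16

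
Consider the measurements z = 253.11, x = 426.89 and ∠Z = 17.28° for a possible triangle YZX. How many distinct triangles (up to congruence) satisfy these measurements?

x·sin Z = 426.89·sin(17.28°) ≈ 126.8.
Since x sin Z < z < x (126.8 < 253.11 < 426.89), two triangles exist.

2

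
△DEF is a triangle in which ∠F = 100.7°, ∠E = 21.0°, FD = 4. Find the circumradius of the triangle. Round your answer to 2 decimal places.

5.58

The third angle is ∠D = 180° − ∠E − ∠F = 58.30°.
Law of sines: EF = FD·sin D/sin E ≈ 9.4965.
Law of sines: DE = FD·sin F/sin E ≈ 10.968.
Circumradius = FD/(2 sin E) ≈ 5.5809.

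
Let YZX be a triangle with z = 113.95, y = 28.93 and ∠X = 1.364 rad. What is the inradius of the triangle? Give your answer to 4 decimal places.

By the law of cosines, x² = y² + z² − 2·y·z·cos X = 12468, so x ≈ 111.66.
Area = ½·y·z·sin X ≈ 1613.2.
Semiperimeter s = (28.93+113.95+111.66)/2 = 127.27.
Inradius = area/s = 1613.2/127.27 ≈ 12.675.

r ≈ 12.6752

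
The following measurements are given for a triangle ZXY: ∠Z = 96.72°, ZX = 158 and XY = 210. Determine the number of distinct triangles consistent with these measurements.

1

ZX·sin Z = 158·sin(96.72°) ≈ 156.9.
Since ∠Z is not acute, a triangle exists only if XY > ZX; here XY > ZX, so there is exactly one triangle.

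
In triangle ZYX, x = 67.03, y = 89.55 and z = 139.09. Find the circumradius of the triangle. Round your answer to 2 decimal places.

R ≈ 84.59

By the law of cosines, cos Z = (y² + x² − z²) / (2·y·x) ≈ -0.56924, so ∠Z ≈ 124.70°.
Circumradius = z/(2 sin Z) ≈ 84.587.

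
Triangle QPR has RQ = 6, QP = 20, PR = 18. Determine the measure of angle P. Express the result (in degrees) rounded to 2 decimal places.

By the law of cosines, cos P = (QP² + PR² − RQ²) / (2·QP·PR) ≈ 0.95556, so ∠P ≈ 17.15°.

17.15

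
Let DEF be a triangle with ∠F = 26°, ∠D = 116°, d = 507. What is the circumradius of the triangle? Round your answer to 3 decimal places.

The third angle is ∠E = 180° − ∠F − ∠D = 38.00°.
Law of sines: e = d·sin E/sin D ≈ 347.29.
Law of sines: f = d·sin F/sin D ≈ 247.28.
Circumradius = d/(2 sin D) ≈ 282.04.

R ≈ 282.045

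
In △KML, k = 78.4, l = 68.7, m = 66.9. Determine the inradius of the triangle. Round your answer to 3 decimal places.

Semiperimeter s = (78.4 + 66.9 + 68.7)/2 = 107.
Heron's formula: area = √(107·28.6·40.1·38.3) ≈ 2167.9.
Inradius = area/s = 2167.9/107 ≈ 20.261.

r ≈ 20.261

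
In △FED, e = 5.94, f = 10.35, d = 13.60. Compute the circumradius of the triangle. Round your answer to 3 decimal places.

By the law of cosines, cos F = (e² + d² − f²) / (2·e·d) ≈ 0.70015, so ∠F ≈ 45.56°.
Circumradius = f/(2 sin F) ≈ 7.2479.

R ≈ 7.248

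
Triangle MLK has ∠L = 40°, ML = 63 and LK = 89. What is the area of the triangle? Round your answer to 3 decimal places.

Area = ½·ML·LK·sin L ≈ 1802.1.

area ≈ 1802.055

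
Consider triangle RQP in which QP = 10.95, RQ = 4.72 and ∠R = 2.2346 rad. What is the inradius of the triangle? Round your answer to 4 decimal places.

r ≈ 1.1916

Law of sines: sin P = RQ·sin R/QP ≈ 0.33952.
Since QP ≥ RQ, only the acute value applies: ∠P ≈ 0.3464 rad.
Then ∠Q = π − ∠R − ∠P ≈ 0.5606 rad.
Law of sines gives PR = QP·sin Q/sin R ≈ 7.3915.
Area = ½·QP·RQ·sin Q ≈ 13.74.
Semiperimeter s = (10.95+7.3915+4.72)/2 = 11.531.
Inradius = area/s = 13.74/11.531 ≈ 1.1916.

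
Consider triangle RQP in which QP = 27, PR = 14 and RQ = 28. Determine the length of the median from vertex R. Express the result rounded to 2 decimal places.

Median from R: ½√(2·PR² + 2·RQ² − QP²) ≈ 17.543.

m_R ≈ 17.54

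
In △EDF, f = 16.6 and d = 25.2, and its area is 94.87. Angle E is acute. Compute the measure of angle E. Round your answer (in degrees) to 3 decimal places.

From area = ½·d·f·sin E, we get sin E = 2·area/(d·f) ≈ 0.45358.
Taking the acute solution, ∠E ≈ 26.97°.

∠E ≈ 26.973°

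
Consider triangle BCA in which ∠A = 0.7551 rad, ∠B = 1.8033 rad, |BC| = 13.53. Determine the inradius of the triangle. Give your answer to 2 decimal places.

r ≈ 3.28

The third angle is ∠C = π − ∠A − ∠B = 0.5832 rad.
Law of sines: |CA| = |BC|·sin B/sin A ≈ 19.21.
Law of sines: |AB| = |BC|·sin C/sin A ≈ 10.871.
Area = ½·|BC|·|CA|·sin C ≈ 71.566.
Semiperimeter s = (19.21+10.871+13.53)/2 = 21.806.
Inradius = area/s = 71.566/21.806 ≈ 3.282.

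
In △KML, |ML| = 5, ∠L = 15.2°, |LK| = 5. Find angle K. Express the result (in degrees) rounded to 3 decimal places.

By the law of cosines, |KM|² = |ML|² + |LK|² − 2·|ML|·|LK|·cos L = 1.7492, so |KM| ≈ 1.3226.
Law of cosines again: cos K = (|LK|² + |KM|² − |ML|²)/(2·|LK|·|KM|) ≈ 0.13226, so ∠K ≈ 82.40°.

∠K ≈ 82.400°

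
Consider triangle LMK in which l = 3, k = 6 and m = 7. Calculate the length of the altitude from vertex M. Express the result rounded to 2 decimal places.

2.56

Semiperimeter s = (3 + 7 + 6)/2 = 8.
Heron's formula: area = √(8·5·1·2) ≈ 8.9443.
The altitude from M has length 2·area/m ≈ 2.5555.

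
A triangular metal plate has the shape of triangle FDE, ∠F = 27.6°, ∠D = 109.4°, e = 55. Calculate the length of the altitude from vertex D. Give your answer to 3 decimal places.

The third angle is ∠E = 180° − ∠F − ∠D = 43.00°.
Law of sines: f = e·sin F/sin E ≈ 37.363.
Law of sines: d = e·sin D/sin E ≈ 76.067.
Area = ½·e·f·sin D ≈ 969.14.
The altitude from D has length 2·area/d ≈ 25.481.

25.481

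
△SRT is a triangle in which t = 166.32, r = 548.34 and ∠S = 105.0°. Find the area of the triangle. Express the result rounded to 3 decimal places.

Area = ½·r·t·sin S ≈ 44046.

44046.174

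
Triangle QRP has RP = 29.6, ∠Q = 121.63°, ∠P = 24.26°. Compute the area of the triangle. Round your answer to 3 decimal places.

The third angle is ∠R = 180° − ∠P − ∠Q = 34.11°.
Law of sines: PQ = RP·sin R/sin Q ≈ 19.495.
Law of sines: QR = RP·sin P/sin Q ≈ 14.284.
Area = ½·RP·PQ·sin P ≈ 118.55.

118.550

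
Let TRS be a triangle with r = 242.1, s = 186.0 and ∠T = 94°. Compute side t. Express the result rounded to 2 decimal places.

By the law of cosines, t² = r² + s² − 2·r·s·cos T = 99491, so t ≈ 315.42.

315.42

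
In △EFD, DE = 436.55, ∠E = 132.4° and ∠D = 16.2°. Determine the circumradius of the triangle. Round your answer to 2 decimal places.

The third angle is ∠F = 180° − ∠D − ∠E = 31.40°.
Law of sines: FD = DE·sin E/sin F ≈ 618.75.
Law of sines: EF = DE·sin D/sin F ≈ 233.76.
Circumradius = DE/(2 sin F) ≈ 418.95.

418.95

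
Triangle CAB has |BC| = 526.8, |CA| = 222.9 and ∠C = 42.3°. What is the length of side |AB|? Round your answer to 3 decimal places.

391.794

By the law of cosines, |AB|² = |BC|² + |CA|² − 2·|BC|·|CA|·cos C = 1.535e+05, so |AB| ≈ 391.79.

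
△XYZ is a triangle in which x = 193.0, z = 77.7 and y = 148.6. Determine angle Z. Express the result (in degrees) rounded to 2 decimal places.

By the law of cosines, cos Z = (x² + y² − z²) / (2·x·y) ≈ 0.92912, so ∠Z ≈ 21.70°.

∠Z ≈ 21.70°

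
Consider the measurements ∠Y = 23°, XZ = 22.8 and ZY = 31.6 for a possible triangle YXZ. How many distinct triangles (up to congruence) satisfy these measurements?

ZY·sin Y = 31.6·sin(23°) ≈ 12.35.
Since ZY sin Y < XZ < ZY (12.35 < 22.8 < 31.6), two triangles exist.

2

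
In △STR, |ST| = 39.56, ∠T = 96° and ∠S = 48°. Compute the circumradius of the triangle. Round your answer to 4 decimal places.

33.6517

The third angle is ∠R = 180° − ∠S − ∠T = 36.00°.
Law of sines: |TR| = |ST|·sin S/sin R ≈ 50.016.
Law of sines: |RS| = |ST|·sin T/sin R ≈ 66.935.
Circumradius = |ST|/(2 sin R) ≈ 33.652.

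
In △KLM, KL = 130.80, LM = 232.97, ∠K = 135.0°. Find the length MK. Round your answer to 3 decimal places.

121.334

Law of sines: sin M = KL·sin K/LM ≈ 0.39700.
Since LM ≥ KL, only the acute value applies: ∠M ≈ 23.39°.
Then ∠L = 180° − ∠K − ∠M ≈ 21.61°.
Law of sines gives MK = LM·sin L/sin K ≈ 121.33.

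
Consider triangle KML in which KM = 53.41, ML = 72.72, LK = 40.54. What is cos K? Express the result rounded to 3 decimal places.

cos K ≈ -0.183

By the law of cosines, cos K = (LK² + KM² − ML²) / (2·LK·KM) ≈ -0.18291, so ∠K ≈ 100.54°.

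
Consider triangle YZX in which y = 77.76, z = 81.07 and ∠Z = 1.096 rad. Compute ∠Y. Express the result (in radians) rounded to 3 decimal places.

1.022

Law of sines: sin Y = y·sin Z/z ≈ 0.85307.
Since z ≥ y, only the acute value applies: ∠Y ≈ 1.022 rad.
Then ∠X = π − ∠Z − ∠Y ≈ 1.024 rad.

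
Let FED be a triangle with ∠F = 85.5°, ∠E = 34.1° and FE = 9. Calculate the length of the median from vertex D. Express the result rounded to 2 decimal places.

The third angle is ∠D = 180° − ∠F − ∠E = 60.40°.
Law of sines: ED = FE·sin F/sin D ≈ 10.319.
Law of sines: DF = FE·sin E/sin D ≈ 5.8031.
Median from D: ½√(2·ED² + 2·DF² − FE²) ≈ 7.0589.

7.06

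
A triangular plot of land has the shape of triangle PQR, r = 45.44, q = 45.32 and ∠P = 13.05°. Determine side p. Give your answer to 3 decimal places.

By the law of cosines, p² = q² + r² − 2·q·r·cos P = 106.39, so p ≈ 10.314.

10.314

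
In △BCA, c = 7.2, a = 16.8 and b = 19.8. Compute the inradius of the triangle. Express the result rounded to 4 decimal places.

r ≈ 2.6812

Semiperimeter s = (19.8 + 7.2 + 16.8)/2 = 21.9.
Heron's formula: area = √(21.9·2.1·14.7·5.1) ≈ 58.719.
Inradius = area/s = 58.719/21.9 ≈ 2.6812.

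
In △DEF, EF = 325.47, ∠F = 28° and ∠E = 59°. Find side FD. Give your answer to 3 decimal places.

The third angle is ∠D = 180° − ∠E − ∠F = 93.00°.
Law of sines: FD = EF·sin E/sin D ≈ 279.37.

279.365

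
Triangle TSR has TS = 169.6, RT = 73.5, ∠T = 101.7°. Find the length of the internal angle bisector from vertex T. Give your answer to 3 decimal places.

t_T ≈ 64.749

By the law of cosines, SR² = RT² + TS² − 2·RT·TS·cos T = 39222, so SR ≈ 198.05.
The bisector from T has length 2·RT·TS·cos(∠T/2)/(RT+TS) ≈ 64.749.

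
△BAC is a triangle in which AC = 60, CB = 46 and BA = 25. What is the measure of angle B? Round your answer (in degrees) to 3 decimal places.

By the law of cosines, cos B = (CB² + BA² − AC²) / (2·CB·BA) ≈ -0.37348, so ∠B ≈ 111.93°.

∠B ≈ 111.930°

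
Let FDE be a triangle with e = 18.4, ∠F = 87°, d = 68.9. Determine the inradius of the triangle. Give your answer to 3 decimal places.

By the law of cosines, f² = d² + e² − 2·d·e·cos F = 4953.1, so f ≈ 70.378.
Area = ½·d·e·sin F ≈ 633.01.
Semiperimeter s = (70.378+68.9+18.4)/2 = 78.839.
Inradius = area/s = 633.01/78.839 ≈ 8.0292.

r ≈ 8.029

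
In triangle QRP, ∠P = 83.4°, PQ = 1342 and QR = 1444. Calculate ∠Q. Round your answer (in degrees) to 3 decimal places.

Law of sines: sin R = PQ·sin P/QR ≈ 0.92320.
Since QR ≥ PQ, only the acute value applies: ∠R ≈ 67.40°.
Then ∠Q = 180° − ∠P − ∠R ≈ 29.20°.

∠Q ≈ 29.201°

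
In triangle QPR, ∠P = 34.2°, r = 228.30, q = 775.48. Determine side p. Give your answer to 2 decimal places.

600.53

By the law of cosines, p² = r² + q² − 2·r·q·cos P = 3.6063e+05, so p ≈ 600.53.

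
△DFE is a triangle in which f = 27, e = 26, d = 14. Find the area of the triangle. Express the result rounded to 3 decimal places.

178.454

Semiperimeter s = (14 + 27 + 26)/2 = 33.5.
Heron's formula: area = √(33.5·19.5·6.5·7.5) ≈ 178.45.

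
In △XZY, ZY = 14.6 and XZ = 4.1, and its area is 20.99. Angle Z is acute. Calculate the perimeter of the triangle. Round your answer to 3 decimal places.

perimeter ≈ 30.726

From area = ½·XZ·ZY·sin Z, we get sin Z = 2·area/(XZ·ZY) ≈ 0.70130.
Taking the acute solution, ∠Z ≈ 44.53°.
Law of cosines then gives YX ≈ 12.026.
Perimeter = 14.6 + 12.026 + 4.1 = 30.726.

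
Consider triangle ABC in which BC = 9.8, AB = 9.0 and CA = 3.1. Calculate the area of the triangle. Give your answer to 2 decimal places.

area ≈ 13.88

Semiperimeter s = (9.8 + 3.1 + 9)/2 = 10.95.
Heron's formula: area = √(10.95·1.15·7.85·1.95) ≈ 13.884.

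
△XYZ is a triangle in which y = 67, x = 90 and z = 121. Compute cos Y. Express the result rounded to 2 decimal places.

By the law of cosines, cos Y = (z² + x² − y²) / (2·z·x) ≈ 0.83802, so ∠Y ≈ 0.5772 rad.

0.84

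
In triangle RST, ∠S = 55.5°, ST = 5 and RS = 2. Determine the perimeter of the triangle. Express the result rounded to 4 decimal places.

perimeter ≈ 11.2038

By the law of cosines, TR² = RS² + ST² − 2·RS·ST·cos S = 17.672, so TR ≈ 4.2038.
Semiperimeter s = (5+4.2038+2)/2 = 5.6019.
Perimeter = 5 + 4.2038 + 2 = 11.204.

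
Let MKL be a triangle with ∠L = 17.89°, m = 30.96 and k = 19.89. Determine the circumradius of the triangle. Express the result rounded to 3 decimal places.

21.964

By the law of cosines, l² = m² + k² − 2·m·k·cos L = 182.09, so l ≈ 13.494.
Area = ½·m·k·sin L ≈ 94.583.
Circumradius = l/(2 sin L) ≈ 21.964.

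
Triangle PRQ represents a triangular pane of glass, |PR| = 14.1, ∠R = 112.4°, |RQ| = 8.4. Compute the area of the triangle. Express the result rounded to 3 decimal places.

Area = ½·|PR|·|RQ|·sin R ≈ 54.752.

54.752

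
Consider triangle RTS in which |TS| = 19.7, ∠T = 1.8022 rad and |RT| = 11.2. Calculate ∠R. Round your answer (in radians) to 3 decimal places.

∠R ≈ 0.884 rad

By the law of cosines, |SR|² = |RT|² + |TS|² − 2·|RT|·|TS|·cos T = 614.73, so |SR| ≈ 24.794.
Law of cosines again: cos R = (|SR|² + |RT|² − |TS|²)/(2·|SR|·|RT|) ≈ 0.63395, so ∠R ≈ 0.8841 rad.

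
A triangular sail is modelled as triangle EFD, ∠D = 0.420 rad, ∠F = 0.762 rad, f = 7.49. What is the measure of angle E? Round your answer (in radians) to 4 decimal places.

∠E ≈ 1.9596 rad

The third angle is ∠E = π − ∠F − ∠D = 1.960 rad.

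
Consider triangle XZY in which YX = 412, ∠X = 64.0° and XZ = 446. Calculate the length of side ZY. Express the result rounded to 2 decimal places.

455.58

By the law of cosines, ZY² = YX² + XZ² − 2·YX·XZ·cos X = 2.0756e+05, so ZY ≈ 455.58.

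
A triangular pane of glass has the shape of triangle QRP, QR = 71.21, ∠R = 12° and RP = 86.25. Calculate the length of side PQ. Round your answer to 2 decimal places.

By the law of cosines, PQ² = QR² + RP² − 2·QR·RP·cos R = 494.63, so PQ ≈ 22.24.

22.24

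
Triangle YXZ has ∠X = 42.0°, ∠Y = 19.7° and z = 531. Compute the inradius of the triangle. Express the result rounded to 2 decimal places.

The third angle is ∠Z = 180° − ∠Y − ∠X = 118.30°.
Law of sines: y = z·sin Y/sin Z ≈ 203.3.
Law of sines: x = z·sin X/sin Z ≈ 403.54.
Area = ½·z·y·sin X ≈ 36116.
Semiperimeter s = (203.3+403.54+531)/2 = 568.92.
Inradius = area/s = 36116/568.92 ≈ 63.483.

63.48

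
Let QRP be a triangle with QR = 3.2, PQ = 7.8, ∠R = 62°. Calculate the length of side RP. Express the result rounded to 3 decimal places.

Law of sines: sin P = QR·sin R/PQ ≈ 0.36223.
Since PQ ≥ QR, only the acute value applies: ∠P ≈ 21.24°.
Then ∠Q = 180° − ∠R − ∠P ≈ 96.76°.
Law of sines gives RP = PQ·sin Q/sin R ≈ 8.7726.

8.773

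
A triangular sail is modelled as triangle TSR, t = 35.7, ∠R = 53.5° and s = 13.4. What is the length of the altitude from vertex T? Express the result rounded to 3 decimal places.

10.772

By the law of cosines, r² = t² + s² − 2·t·s·cos R = 884.95, so r ≈ 29.748.
Area = ½·t·s·sin R ≈ 192.27.
The altitude from T has length 2·area/t ≈ 10.772.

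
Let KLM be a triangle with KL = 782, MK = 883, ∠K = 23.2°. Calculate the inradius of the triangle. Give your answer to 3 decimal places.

By the law of cosines, LM² = MK² + KL² − 2·MK·KL·cos K = 1.2188e+05, so LM ≈ 349.11.
Area = ½·MK·KL·sin K ≈ 1.3601e+05.
Semiperimeter s = (349.11+883+782)/2 = 1007.1.
Inradius = area/s = 1.3601e+05/1007.1 ≈ 135.06.

r ≈ 135.057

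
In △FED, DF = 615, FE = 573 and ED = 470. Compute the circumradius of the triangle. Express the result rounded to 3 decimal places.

R ≈ 324.277

By the law of cosines, cos F = (DF² + FE² − ED²) / (2·DF·FE) ≈ 0.68908, so ∠F ≈ 46.44°.
Circumradius = ED/(2 sin F) ≈ 324.28.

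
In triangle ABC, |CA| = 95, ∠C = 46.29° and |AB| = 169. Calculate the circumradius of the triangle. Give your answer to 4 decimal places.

Law of sines: sin B = |CA|·sin C/|AB| ≈ 0.40633.
Since |AB| ≥ |CA|, only the acute value applies: ∠B ≈ 23.97°.
Then ∠A = 180° − ∠C − ∠B ≈ 109.74°.
Law of sines gives |BC| = |AB|·sin A/sin C ≈ 220.07.
Circumradius = |AB|/(2 sin C) ≈ 116.9.

116.8989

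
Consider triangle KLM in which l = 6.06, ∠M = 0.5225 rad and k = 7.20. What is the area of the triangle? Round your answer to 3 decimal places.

10.887

Area = ½·k·l·sin M ≈ 10.887.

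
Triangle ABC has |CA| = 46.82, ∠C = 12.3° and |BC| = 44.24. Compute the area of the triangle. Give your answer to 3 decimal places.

220.627

Area = ½·|BC|·|CA|·sin C ≈ 220.63.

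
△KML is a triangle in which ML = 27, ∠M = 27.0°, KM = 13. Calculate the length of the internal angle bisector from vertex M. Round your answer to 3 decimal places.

By the law of cosines, LK² = KM² + ML² − 2·KM·ML·cos M = 272.51, so LK ≈ 16.508.
The bisector from M has length 2·KM·ML·cos(∠M/2)/(KM+ML) ≈ 17.065.

t_M ≈ 17.065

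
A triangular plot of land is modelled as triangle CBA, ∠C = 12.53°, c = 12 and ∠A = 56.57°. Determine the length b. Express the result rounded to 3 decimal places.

51.673

The third angle is ∠B = 180° − ∠A − ∠C = 110.90°.
Law of sines: b = c·sin B/sin C ≈ 51.673.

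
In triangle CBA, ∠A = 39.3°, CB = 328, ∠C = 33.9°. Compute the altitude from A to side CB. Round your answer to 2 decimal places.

h_A ≈ 276.50

The third angle is ∠B = 180° − ∠A − ∠C = 106.80°.
Law of sines: BA = CB·sin C/sin A ≈ 288.83.
Law of sines: AC = CB·sin B/sin A ≈ 495.75.
Area = ½·CB·BA·sin B ≈ 45347.
The altitude from A has length 2·area/CB ≈ 276.5.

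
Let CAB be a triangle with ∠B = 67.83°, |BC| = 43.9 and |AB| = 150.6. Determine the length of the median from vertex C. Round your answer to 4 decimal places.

By the law of cosines, |CA|² = |AB|² + |BC|² − 2·|AB|·|BC|·cos B = 19618, so |CA| ≈ 140.06.
Median from C: ½√(2·|BC|² + 2·|CA|² − |AB|²) ≈ 71.432.

71.4316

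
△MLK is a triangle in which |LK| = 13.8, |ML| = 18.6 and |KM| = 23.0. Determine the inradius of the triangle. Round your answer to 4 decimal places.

Semiperimeter s = (13.8 + 23 + 18.6)/2 = 27.7.
Heron's formula: area = √(27.7·13.9·4.7·9.1) ≈ 128.33.
Inradius = area/s = 128.33/27.7 ≈ 4.6327.

r ≈ 4.6327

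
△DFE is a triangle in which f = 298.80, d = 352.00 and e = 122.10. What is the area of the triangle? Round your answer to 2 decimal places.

Semiperimeter s = (352 + 298.8 + 122.1)/2 = 386.45.
Heron's formula: area = √(386.45·34.45·87.65·264.35) ≈ 17563.

area ≈ 17563.33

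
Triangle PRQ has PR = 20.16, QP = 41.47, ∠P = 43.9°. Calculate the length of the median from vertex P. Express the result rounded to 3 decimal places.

By the law of cosines, RQ² = QP² + PR² − 2·QP·PR·cos P = 921.37, so RQ ≈ 30.354.
Median from P: ½√(2·QP² + 2·PR² − RQ²) ≈ 28.857.

m_P ≈ 28.857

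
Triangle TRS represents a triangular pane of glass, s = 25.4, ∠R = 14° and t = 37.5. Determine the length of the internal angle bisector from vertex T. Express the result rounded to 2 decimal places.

By the law of cosines, r² = s² + t² − 2·s·t·cos R = 203, so r ≈ 14.248.
Law of cosines again: cos T = (r² + s² − t²)/(2·r·s) ≈ -0.77108, so ∠T ≈ 140.45°.
The bisector from T has length 2·r·s·cos(∠T/2)/(r+s) ≈ 6.1762.

t_T ≈ 6.18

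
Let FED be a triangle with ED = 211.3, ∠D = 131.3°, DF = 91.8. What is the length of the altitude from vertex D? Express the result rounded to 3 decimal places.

By the law of cosines, FE² = ED² + DF² − 2·ED·DF·cos D = 78679, so FE ≈ 280.5.
Area = ½·ED·DF·sin D ≈ 7286.3.
The altitude from D has length 2·area/FE ≈ 51.952.

h_D ≈ 51.952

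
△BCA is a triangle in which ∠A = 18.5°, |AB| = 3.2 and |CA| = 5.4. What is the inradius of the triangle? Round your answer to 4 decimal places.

0.4907

By the law of cosines, |BC|² = |CA|² + |AB|² − 2·|CA|·|AB|·cos A = 6.6259, so |BC| ≈ 2.5741.
Area = ½·|CA|·|AB|·sin A ≈ 2.7415.
Semiperimeter s = (5.4+3.2+2.5741)/2 = 5.587.
Inradius = area/s = 2.7415/5.587 ≈ 0.49069.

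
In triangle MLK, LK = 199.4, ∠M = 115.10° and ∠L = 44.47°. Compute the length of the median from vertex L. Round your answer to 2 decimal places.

m_L ≈ 129.94

The third angle is ∠K = 180° − ∠M − ∠L = 20.43°.
Law of sines: KM = LK·sin L/sin M ≈ 154.25.
Law of sines: ML = LK·sin K/sin M ≈ 76.861.
Median from L: ½√(2·ML² + 2·LK² − KM²) ≈ 129.94.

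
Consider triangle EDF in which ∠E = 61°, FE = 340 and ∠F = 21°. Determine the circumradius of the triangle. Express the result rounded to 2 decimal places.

The third angle is ∠D = 180° − ∠F − ∠E = 98.00°.
Law of sines: DF = FE·sin E/sin D ≈ 300.29.
Law of sines: ED = FE·sin F/sin D ≈ 123.04.
Circumradius = FE/(2 sin D) ≈ 171.67.

171.67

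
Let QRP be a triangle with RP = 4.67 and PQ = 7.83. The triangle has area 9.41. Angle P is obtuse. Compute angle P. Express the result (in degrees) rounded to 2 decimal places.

From area = ½·RP·PQ·sin P, we get sin P = 2·area/(RP·PQ) ≈ 0.51468.
Taking the obtuse solution, ∠P ≈ 149.02°.

∠P ≈ 149.02°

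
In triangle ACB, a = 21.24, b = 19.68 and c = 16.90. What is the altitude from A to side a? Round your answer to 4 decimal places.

Semiperimeter s = (21.24 + 16.9 + 19.68)/2 = 28.91.
Heron's formula: area = √(28.91·7.67·12.01·9.23) ≈ 156.78.
The altitude from A has length 2·area/a ≈ 14.763.

h_A ≈ 14.7628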